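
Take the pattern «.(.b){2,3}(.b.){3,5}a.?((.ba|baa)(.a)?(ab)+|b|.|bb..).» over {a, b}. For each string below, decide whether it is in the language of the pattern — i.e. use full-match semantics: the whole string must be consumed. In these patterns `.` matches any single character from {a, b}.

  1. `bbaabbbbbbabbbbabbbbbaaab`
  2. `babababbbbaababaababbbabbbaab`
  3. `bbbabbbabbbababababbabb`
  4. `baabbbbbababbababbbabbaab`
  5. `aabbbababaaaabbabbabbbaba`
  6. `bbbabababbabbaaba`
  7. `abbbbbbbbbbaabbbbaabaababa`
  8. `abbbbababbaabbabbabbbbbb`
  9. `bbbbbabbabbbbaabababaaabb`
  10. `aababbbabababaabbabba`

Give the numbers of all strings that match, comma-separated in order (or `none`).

1 → no match
2 → no match
3 → no match
4 → no match
5 → no match
6 → match
7 → no match
8 → match
9 → no match
10 → no match

6, 8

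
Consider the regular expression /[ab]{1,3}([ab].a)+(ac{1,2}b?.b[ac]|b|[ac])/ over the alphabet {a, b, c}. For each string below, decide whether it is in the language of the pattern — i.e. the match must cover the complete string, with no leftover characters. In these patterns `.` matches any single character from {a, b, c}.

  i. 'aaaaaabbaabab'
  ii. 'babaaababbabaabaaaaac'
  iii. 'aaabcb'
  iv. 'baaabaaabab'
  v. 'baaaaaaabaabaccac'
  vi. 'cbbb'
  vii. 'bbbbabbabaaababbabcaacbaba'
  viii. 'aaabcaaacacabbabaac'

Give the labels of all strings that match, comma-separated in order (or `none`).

i → match
ii → match
iii → no match
iv → match
v → no match
vi → no match
vii → match
viii → no match

i, ii, iv, vii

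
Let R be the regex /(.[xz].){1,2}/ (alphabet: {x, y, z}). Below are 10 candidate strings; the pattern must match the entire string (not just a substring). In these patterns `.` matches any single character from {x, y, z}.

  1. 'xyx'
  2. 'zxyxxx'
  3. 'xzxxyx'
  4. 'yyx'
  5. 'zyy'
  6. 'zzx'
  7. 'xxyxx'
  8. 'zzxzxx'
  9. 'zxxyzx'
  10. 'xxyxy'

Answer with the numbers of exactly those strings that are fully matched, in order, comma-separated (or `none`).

1 → no match
2 → match
3 → no match
4 → no match
5 → no match
6 → match
7 → no match
8 → match
9 → match
10 → no match

2, 6, 8, 9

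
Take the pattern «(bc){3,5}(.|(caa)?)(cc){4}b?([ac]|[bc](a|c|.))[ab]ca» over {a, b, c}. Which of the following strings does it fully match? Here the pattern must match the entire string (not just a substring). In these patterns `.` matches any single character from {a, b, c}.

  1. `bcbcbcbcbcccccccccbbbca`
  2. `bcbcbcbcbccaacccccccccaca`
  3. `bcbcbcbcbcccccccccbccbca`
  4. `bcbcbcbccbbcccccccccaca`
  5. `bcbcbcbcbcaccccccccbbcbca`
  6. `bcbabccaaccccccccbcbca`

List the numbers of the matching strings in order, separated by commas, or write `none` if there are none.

1 → match
2 → match
3 → match
4 → no match
5 → match
6 → no match

1, 2, 3, 5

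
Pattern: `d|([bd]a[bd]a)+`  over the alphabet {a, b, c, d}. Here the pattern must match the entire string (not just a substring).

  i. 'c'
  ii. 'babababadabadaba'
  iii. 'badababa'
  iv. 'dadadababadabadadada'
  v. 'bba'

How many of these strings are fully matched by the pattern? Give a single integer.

i → no match
ii → match
iii → match
iv → match
v → no match
Total matched: 3

3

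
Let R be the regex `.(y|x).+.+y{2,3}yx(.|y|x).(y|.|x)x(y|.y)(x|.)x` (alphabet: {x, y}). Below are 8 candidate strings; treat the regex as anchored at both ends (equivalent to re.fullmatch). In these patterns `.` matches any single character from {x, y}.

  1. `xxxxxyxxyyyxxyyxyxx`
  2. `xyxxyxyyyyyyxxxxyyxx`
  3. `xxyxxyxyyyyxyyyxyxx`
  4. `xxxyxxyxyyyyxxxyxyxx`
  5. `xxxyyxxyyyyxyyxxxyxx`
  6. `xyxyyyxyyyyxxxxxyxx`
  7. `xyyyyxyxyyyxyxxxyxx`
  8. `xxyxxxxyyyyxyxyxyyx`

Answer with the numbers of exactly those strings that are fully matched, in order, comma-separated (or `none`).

1, 3, 4, 5, 6, 7, 8

1 → match
2 → no match
3 → match
4 → match
5 → match
6 → match
7 → match
8 → match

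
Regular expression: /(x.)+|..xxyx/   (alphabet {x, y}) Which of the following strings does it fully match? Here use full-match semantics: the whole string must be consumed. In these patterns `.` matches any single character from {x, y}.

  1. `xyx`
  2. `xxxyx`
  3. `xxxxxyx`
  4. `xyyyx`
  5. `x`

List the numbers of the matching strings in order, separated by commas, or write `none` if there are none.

none

1 → no match
2 → no match
3 → no match
4 → no match
5 → no match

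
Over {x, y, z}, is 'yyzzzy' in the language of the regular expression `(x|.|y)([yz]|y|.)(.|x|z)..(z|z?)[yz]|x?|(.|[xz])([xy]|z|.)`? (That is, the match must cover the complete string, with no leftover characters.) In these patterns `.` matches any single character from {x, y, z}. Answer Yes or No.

Yes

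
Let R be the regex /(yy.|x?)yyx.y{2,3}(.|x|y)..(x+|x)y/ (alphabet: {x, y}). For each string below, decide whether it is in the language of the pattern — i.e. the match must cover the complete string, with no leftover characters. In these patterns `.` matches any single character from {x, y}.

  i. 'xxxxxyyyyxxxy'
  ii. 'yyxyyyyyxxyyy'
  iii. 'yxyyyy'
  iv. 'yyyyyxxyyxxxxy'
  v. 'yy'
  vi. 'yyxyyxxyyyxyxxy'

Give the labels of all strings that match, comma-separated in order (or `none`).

i → no match
ii → no match — must end with 'xy'
iii → no match — must end with 'xy'
iv → match
v → no match — must end with 'xy'
vi → match

iv, vi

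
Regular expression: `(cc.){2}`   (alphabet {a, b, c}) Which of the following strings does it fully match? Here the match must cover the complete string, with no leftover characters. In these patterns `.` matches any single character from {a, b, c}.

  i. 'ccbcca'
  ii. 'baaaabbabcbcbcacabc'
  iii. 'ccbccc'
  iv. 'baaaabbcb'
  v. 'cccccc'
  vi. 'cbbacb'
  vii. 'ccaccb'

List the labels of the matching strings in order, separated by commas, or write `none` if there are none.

i. 'ccbcca' → match
ii → no match — must start with 'cc'
iii. 'ccbccc' → match
iv. 'baaaabbcb' → no match — must start with 'cc'
v. 'cccccc' → match
vi. 'cbbacb' → no match — must start with 'cc'
vii. 'ccaccb' → match

i, iii, v, vii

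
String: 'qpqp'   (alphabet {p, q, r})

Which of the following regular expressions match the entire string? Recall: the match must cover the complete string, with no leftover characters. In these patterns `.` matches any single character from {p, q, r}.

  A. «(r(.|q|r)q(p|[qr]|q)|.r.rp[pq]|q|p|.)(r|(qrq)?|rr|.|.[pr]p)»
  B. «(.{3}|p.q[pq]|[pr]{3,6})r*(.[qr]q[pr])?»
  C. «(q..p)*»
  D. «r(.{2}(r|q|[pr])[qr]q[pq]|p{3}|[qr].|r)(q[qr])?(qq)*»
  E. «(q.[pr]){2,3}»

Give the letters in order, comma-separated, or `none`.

A → no match
B → no match
C → match
D → no match — must start with 'r'
E → no match

C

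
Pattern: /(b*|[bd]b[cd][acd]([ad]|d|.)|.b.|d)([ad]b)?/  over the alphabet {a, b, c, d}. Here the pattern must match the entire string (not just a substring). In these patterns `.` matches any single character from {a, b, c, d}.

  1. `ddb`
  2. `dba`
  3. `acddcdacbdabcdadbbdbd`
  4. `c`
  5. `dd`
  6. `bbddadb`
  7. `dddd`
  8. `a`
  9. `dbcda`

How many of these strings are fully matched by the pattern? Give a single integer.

4

1 → match
2 → match
3 → no match
4 → no match
5 → no match
6 → match
7 → no match
8 → no match
9 → match
Total matched: 4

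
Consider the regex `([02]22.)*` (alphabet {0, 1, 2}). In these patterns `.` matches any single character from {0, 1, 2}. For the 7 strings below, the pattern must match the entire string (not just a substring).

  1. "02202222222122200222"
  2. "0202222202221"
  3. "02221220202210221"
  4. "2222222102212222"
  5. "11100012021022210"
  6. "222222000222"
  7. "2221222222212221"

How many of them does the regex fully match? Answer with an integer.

1 → match
2 → no match
3 → no match
4 → match
5 → no match
6 → no match
7 → match
Total matched: 3

3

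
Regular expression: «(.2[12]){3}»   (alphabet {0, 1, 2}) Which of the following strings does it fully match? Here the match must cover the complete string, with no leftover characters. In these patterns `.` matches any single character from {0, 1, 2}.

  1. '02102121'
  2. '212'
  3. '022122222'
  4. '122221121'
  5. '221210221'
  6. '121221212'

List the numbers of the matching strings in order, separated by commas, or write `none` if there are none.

3, 4

1. '02102121' → no match
2. '212' → no match
3. '022122222' → match
4. '122221121' → match
5. '221210221' → no match
6. '121221212' → no match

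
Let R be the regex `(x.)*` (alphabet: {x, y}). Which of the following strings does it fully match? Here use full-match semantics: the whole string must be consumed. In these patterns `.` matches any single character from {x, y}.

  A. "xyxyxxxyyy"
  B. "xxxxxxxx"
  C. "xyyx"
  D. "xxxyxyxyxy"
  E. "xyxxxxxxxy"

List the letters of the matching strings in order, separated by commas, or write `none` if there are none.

B, D, E

A → no match
B → match
C → no match
D → match
E → match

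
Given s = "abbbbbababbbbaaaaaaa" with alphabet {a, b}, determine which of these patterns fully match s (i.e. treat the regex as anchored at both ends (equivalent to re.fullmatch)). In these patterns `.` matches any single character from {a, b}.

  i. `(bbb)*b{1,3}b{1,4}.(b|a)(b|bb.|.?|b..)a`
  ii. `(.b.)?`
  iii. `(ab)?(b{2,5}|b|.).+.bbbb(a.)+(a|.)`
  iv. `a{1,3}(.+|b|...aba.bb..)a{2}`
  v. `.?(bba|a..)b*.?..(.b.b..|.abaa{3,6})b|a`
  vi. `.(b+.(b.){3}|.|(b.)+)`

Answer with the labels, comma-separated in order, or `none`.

iii, iv

i → no match
ii → no match
iii → match
iv → match
v → no match
vi → no match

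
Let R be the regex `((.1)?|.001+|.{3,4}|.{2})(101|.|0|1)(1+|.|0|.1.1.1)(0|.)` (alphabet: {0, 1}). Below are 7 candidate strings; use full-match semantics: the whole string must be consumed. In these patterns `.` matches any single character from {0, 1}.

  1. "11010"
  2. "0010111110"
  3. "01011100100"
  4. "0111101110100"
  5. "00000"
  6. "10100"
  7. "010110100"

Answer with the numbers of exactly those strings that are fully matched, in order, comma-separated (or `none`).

1 → match
2 → match
3 → no match
4 → no match
5 → match
6 → match
7 → match

1, 2, 5, 6, 7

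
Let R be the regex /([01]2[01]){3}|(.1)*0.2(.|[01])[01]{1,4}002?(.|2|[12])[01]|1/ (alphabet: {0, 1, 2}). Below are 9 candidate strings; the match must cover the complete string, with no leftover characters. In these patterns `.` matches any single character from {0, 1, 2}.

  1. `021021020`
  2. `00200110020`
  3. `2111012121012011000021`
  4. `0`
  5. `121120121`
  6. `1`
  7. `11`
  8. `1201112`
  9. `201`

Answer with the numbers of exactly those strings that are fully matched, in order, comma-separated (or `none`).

1, 2, 3, 5, 6

1 → match
2 → match
3 → match
4 → no match
5 → match
6 → match
7 → no match
8 → no match
9 → no match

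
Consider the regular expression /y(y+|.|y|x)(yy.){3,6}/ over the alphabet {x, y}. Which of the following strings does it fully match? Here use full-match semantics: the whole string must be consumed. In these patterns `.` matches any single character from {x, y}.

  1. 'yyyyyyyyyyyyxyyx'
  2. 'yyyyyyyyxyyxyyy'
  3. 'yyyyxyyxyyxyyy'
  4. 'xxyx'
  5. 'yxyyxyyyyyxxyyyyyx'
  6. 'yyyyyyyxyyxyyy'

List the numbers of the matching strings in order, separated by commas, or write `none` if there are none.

1 → match
2 → match
3 → match
4. 'xxyx' → no match — must start with 'y'
5 → no match
6 → match

1, 2, 3, 6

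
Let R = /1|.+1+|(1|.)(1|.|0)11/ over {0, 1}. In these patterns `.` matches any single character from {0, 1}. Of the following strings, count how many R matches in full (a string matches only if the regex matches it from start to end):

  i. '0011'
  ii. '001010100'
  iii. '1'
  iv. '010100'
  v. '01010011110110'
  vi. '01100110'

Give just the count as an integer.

2

i → match
ii → no match
iii → match
iv → no match
v → no match
vi → no match
Total matched: 2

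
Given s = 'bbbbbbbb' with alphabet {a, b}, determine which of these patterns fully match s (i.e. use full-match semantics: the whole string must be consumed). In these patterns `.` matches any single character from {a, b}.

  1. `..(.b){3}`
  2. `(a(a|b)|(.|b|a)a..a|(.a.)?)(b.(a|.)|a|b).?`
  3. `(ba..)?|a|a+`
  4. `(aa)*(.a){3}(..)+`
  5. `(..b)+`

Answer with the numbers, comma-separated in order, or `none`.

1

1 → match
2 → no match
3 → no match
4 → no match
5 → no match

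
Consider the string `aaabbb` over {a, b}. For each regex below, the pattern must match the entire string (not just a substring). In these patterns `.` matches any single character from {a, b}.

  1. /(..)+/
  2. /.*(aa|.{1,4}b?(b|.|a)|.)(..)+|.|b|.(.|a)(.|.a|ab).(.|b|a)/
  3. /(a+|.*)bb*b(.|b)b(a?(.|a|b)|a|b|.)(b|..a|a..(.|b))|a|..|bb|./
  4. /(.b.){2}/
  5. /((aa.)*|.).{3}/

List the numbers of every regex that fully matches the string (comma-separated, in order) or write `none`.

1, 2, 5

1 → match
2 → match
3 → no match
4 → no match
5 → match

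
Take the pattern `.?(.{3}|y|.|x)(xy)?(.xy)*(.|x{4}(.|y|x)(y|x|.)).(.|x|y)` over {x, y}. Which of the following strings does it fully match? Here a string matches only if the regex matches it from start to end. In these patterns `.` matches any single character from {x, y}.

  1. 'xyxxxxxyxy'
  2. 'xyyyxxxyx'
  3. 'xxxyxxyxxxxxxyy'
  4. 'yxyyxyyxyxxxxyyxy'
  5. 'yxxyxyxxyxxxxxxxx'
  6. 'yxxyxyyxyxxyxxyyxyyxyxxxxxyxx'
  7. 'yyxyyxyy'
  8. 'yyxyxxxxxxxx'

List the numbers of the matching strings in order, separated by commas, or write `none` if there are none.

1 → match
2 → no match
3 → match
4 → match
5 → match
6 → match
7 → no match
8 → match

1, 3, 4, 5, 6, 8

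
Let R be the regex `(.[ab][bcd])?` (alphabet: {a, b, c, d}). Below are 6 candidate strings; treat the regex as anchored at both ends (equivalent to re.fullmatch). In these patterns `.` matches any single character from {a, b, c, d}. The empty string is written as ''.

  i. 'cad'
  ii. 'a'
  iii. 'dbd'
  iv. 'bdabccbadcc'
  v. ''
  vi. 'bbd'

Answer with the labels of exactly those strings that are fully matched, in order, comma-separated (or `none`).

i. 'cad' → match
ii. 'a' → no match
iii. 'dbd' → match
iv. 'bdabccbadcc' → no match
v. '' → match
vi. 'bbd' → match

i, iii, v, vi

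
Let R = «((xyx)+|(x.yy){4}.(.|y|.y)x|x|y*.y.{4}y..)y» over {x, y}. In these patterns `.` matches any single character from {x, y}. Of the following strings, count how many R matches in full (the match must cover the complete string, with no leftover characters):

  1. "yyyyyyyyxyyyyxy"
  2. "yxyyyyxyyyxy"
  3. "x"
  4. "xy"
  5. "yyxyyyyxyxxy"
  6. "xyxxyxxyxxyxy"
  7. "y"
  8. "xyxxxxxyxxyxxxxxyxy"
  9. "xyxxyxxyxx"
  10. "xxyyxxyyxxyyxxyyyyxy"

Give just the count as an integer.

5

1 → match
2 → no match
3 → no match — must end with "y"
4 → match
5 → match
6 → match
7 → no match
8 → no match
9 → no match — must end with "y"
10 → match
Total matched: 5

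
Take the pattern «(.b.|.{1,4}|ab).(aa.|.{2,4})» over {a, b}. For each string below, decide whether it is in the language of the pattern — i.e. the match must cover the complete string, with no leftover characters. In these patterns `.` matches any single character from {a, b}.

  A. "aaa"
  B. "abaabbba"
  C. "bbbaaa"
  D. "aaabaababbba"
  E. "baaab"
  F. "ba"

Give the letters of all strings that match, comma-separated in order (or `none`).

B, C, E

A → no match
B → match
C → match
D → no match
E → match
F → no match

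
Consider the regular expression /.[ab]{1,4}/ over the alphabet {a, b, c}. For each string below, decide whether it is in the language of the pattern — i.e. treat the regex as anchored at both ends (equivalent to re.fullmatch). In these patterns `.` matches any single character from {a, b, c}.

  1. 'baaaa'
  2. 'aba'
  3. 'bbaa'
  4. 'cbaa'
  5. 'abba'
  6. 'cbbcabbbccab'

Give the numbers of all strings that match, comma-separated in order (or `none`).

1, 2, 3, 4, 5

1 → match
2 → match
3 → match
4 → match
5 → match
6 → no match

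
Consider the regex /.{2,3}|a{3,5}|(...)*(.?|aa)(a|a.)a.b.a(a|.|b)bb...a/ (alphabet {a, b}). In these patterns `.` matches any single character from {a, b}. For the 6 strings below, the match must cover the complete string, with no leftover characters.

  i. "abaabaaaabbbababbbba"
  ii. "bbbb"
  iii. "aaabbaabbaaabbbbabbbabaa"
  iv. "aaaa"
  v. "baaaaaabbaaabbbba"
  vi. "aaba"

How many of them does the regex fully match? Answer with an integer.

1

i → no match
ii → no match
iii → no match
iv → match
v → no match
vi → no match
Total matched: 1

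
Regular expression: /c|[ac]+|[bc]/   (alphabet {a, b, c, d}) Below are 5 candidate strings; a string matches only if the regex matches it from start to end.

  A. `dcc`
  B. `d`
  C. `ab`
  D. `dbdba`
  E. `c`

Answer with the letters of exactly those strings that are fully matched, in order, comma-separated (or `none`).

A → no match
B → no match
C → no match
D → no match
E → match

E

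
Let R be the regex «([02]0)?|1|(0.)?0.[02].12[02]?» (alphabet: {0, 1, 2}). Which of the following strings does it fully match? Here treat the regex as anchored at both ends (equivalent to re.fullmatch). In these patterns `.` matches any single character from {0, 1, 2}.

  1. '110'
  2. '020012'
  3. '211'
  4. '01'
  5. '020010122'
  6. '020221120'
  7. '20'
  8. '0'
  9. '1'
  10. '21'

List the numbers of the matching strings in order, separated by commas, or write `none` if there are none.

1. '110' → no match
2. '020012' → match
3. '211' → no match
4. '01' → no match
5. '020010122' → no match
6. '020221120' → match
7. '20' → match
8. '0' → no match
9. '1' → match
10. '21' → no match

2, 6, 7, 9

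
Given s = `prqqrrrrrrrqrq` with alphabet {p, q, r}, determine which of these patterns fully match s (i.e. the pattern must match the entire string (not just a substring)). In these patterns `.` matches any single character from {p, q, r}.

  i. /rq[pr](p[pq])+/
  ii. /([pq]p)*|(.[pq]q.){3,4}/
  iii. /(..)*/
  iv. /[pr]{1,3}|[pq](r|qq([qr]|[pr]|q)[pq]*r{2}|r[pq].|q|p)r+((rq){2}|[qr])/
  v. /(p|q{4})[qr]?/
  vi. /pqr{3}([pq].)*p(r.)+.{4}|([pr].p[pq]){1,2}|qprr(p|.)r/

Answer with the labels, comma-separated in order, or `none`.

iii, iv

i → no match — must start with `rq`
ii → no match
iii → match
iv → match
v → no match
vi → no match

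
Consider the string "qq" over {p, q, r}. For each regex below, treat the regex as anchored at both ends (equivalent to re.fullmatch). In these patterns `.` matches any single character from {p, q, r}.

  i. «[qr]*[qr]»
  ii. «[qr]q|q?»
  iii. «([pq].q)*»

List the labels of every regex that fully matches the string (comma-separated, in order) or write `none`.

i, ii

i → match
ii → match
iii → no match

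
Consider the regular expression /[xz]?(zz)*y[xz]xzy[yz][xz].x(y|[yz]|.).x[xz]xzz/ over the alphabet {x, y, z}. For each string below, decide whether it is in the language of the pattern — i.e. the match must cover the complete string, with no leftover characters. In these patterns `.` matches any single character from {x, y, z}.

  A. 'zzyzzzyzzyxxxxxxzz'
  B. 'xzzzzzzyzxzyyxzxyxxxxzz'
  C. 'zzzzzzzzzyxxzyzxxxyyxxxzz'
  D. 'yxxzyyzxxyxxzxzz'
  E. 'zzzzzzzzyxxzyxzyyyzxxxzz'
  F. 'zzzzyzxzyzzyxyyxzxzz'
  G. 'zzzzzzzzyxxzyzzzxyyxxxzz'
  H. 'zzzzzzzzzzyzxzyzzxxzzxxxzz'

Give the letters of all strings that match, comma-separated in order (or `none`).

A → no match
B → match
C → match
D → match
E → no match
F → match
G → match
H → match

B, C, D, F, G, H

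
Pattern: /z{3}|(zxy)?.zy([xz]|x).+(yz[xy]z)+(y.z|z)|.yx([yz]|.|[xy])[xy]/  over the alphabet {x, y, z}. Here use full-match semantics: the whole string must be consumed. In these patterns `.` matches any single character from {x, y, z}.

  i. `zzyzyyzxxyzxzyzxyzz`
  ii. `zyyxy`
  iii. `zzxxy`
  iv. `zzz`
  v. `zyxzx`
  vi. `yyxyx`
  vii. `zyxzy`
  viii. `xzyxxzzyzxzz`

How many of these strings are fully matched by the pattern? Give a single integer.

5

i → no match
ii. `zyyxy` → no match
iii. `zzxxy` → no match
iv. `zzz` → match
v. `zyxzx` → match
vi. `yyxyx` → match
vii. `zyxzy` → match
viii. `xzyxxzzyzxzz` → match
Total matched: 5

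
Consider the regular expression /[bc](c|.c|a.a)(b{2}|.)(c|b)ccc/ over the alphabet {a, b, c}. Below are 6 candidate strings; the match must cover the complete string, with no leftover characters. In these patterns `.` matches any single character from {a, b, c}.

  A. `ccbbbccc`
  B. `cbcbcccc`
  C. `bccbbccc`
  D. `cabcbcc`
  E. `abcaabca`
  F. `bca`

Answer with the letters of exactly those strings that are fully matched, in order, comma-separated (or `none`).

A → match
B → match
C → match
D → no match — must end with `ccc`
E → no match — must end with `ccc`
F → no match — must end with `ccc`

A, B, C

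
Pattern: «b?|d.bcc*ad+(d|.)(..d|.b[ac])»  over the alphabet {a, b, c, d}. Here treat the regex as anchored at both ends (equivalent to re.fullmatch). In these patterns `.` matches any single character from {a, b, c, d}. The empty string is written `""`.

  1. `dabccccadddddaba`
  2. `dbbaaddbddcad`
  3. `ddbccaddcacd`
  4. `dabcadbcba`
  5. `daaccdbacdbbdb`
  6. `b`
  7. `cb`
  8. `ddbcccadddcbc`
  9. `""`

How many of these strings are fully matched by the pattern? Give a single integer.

1 → match
2 → no match
3 → match
4 → match
5 → no match
6 → match
7 → no match
8 → match
9 → match
Total matched: 6

6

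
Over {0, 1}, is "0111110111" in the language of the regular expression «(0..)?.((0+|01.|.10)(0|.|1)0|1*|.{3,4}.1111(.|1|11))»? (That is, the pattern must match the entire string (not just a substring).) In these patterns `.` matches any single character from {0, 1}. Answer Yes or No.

No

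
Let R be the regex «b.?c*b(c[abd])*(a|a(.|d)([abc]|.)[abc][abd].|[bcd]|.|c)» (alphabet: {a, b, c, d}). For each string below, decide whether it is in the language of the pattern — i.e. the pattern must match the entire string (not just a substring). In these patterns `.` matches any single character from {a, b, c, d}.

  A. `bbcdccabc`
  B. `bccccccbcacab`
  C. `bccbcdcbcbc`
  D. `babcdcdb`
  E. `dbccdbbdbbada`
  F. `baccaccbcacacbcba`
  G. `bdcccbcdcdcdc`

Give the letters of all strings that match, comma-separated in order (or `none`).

A → no match
B → match
C → match
D → match
E → no match — must start with `b`
F → no match
G → match

B, C, D, G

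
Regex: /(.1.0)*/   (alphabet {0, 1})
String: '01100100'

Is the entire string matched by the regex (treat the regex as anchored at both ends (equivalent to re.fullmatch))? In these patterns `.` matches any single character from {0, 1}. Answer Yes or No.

Yes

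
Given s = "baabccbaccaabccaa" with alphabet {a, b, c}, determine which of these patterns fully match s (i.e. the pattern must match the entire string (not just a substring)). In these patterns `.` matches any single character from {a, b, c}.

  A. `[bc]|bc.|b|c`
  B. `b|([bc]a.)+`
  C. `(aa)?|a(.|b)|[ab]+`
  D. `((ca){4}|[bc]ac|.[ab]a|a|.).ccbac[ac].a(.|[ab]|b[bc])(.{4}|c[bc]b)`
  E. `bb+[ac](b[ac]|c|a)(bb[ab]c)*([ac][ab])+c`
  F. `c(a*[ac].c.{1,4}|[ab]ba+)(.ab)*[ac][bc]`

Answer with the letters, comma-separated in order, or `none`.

D

A → no match
B → no match
C → no match
D → match
E → no match — must start with "bb"
F → no match — must start with "c"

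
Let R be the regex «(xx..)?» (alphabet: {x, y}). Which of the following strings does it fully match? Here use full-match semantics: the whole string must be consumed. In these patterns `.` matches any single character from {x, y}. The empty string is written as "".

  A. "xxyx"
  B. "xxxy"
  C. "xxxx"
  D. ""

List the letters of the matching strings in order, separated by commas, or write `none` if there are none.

A. "xxyx" → match
B. "xxxy" → match
C. "xxxx" → match
D. "" → match

A, B, C, D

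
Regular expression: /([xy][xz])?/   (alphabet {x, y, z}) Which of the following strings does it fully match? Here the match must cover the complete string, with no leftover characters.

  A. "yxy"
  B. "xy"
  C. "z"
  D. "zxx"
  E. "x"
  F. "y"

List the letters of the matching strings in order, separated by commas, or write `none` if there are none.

A → no match
B → no match
C → no match
D → no match
E → no match
F → no match

none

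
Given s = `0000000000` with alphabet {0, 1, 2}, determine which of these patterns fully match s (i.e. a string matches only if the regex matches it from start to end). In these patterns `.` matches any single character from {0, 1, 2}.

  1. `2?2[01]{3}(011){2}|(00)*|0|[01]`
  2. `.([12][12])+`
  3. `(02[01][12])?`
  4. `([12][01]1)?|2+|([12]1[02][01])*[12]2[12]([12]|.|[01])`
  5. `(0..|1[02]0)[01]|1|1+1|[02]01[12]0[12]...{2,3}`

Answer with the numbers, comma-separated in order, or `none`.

1 → match
2 → no match
3 → no match
4 → no match
5 → no match

1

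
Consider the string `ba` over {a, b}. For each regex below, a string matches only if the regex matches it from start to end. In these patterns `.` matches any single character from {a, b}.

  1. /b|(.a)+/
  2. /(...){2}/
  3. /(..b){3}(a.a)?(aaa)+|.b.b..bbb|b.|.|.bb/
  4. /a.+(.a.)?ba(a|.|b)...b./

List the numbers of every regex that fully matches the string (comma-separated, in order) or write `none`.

1, 3

1 → match
2 → no match
3 → match
4 → no match — must start with `a`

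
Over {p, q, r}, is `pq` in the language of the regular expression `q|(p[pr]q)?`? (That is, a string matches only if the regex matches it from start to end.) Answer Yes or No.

No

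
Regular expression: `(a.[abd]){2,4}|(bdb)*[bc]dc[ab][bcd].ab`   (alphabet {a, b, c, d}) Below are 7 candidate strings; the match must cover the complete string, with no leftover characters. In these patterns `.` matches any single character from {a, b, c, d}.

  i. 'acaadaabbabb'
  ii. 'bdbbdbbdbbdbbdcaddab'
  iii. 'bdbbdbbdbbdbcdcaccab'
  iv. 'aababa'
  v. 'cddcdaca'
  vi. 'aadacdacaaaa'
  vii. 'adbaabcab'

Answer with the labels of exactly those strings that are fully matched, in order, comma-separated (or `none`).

i → match
ii → match
iii → match
iv → match
v → no match
vi → match
vii → no match

i, ii, iii, iv, vi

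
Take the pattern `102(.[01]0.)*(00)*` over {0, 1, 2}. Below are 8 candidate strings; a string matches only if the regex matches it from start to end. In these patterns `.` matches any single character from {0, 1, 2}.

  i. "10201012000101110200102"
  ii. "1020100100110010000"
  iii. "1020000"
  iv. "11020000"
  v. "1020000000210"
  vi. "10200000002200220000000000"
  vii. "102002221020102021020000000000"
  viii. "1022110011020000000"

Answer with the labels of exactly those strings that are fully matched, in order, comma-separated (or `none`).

ii, iii

i → no match
ii → match
iii → match
iv → no match — must start with "102"
v → no match
vi → no match
vii → no match
viii → no match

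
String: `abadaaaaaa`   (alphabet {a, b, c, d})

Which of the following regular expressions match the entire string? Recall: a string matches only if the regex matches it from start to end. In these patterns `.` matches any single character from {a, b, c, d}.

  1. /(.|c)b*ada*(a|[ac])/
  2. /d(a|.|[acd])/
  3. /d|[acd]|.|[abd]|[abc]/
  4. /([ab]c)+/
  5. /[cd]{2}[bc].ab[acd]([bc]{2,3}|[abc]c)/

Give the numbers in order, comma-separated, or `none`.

1

1 → match
2 → no match — must start with `d`
3 → no match
4 → no match — must end with `c`
5 → no match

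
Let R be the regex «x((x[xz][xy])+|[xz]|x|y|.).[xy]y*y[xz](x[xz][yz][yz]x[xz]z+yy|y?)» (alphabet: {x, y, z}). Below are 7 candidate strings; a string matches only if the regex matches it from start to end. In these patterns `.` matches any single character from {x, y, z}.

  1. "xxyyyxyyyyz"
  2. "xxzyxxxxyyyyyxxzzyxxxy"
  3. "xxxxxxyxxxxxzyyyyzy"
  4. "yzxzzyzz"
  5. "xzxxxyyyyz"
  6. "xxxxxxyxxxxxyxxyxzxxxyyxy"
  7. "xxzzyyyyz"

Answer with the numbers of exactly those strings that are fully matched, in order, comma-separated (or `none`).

1 → no match
2 → no match
3 → no match
4 → no match — must start with "x"
5 → no match
6 → match
7 → no match

6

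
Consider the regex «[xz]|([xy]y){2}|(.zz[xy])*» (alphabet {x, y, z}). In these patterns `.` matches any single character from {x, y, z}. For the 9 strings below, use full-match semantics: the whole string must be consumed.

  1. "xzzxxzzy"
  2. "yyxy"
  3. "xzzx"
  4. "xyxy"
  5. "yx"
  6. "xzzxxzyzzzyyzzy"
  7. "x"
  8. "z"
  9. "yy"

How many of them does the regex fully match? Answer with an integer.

1 → match
2 → match
3 → match
4 → match
5 → no match
6 → no match
7 → match
8 → match
9 → no match
Total matched: 6

6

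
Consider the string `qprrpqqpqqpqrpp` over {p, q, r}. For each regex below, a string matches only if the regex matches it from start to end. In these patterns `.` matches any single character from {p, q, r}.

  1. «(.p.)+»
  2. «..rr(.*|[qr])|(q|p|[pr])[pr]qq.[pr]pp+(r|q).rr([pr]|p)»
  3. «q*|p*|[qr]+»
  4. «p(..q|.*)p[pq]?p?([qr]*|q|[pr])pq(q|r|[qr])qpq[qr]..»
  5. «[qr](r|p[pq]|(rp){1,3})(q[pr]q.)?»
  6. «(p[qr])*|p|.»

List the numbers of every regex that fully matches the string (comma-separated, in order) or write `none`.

1 → match
2 → match
3 → no match
4 → no match — must start with `p`
5 → no match
6 → no match

1, 2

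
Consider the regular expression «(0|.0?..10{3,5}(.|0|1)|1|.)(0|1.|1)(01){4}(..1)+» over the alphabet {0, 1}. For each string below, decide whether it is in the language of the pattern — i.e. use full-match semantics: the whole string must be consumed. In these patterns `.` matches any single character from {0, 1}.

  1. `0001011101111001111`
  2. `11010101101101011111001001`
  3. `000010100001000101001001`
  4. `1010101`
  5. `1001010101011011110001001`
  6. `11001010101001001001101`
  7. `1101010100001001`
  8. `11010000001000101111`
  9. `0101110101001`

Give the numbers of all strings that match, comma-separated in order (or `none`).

6

1 → no match
2 → no match
3 → no match
4 → no match
5 → no match
6 → match
7 → no match
8 → no match
9 → no match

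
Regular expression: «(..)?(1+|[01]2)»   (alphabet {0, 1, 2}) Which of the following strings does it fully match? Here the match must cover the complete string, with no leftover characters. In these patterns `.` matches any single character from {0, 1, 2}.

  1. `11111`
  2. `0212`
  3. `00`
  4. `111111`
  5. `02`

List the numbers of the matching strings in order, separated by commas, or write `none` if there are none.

1, 2, 4, 5

1 → match
2 → match
3 → no match
4 → match
5 → match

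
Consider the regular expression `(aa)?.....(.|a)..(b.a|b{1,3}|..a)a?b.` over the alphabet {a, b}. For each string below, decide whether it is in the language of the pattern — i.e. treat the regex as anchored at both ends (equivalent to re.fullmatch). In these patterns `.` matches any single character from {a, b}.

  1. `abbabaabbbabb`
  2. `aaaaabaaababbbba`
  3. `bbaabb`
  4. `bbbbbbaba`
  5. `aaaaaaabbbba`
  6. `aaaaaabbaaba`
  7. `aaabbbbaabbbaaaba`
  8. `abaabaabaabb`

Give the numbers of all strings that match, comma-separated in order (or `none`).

1 → match
2 → no match
3 → no match
4 → no match
5 → match
6 → no match
7 → no match
8 → no match

1, 5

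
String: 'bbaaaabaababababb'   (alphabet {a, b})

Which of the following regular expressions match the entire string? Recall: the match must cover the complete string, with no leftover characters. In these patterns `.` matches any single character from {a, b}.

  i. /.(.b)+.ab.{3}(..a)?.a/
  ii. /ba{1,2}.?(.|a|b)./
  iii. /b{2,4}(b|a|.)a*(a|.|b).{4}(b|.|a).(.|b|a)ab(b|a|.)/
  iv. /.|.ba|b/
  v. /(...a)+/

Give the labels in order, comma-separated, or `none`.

iii

i → no match — must end with 'a'
ii → no match — must start with 'ba'
iii → match
iv → no match
v → no match — must end with 'a'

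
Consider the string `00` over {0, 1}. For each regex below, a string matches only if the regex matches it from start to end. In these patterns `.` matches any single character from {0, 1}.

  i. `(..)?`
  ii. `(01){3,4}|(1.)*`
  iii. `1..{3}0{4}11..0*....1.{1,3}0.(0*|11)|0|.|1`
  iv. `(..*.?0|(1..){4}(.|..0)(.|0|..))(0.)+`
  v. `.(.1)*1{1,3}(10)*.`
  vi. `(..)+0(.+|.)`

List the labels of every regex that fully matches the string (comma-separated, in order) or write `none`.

i → match
ii → no match
iii → no match
iv → no match
v → no match
vi → no match

i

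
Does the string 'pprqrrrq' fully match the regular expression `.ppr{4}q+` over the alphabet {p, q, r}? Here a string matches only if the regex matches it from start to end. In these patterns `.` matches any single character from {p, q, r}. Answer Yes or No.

No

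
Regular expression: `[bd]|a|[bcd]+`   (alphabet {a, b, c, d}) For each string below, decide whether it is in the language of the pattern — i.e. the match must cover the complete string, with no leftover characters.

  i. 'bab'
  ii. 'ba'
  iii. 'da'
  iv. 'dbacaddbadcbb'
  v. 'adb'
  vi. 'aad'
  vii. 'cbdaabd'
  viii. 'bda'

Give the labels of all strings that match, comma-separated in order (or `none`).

none

i → no match
ii → no match
iii → no match
iv → no match
v → no match
vi → no match
vii → no match
viii → no match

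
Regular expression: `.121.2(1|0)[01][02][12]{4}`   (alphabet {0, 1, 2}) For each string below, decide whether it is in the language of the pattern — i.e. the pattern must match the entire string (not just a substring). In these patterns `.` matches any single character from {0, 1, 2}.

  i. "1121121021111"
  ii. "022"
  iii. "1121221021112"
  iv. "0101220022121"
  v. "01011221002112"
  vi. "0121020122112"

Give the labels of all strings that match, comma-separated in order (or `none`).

i, iii, vi

i → match
ii. "022" → no match
iii → match
iv → no match
v → no match
vi → match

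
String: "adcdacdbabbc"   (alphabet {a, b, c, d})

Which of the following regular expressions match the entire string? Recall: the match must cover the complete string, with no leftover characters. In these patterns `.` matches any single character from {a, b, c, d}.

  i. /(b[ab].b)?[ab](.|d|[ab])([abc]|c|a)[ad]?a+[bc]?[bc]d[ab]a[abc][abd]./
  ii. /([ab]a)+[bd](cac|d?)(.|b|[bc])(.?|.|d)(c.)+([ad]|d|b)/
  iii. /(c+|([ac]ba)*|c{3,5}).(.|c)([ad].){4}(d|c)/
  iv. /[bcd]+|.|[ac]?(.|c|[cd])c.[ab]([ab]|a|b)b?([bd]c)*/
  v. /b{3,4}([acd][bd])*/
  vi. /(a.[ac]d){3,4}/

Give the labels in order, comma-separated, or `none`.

i → match
ii → no match
iii → no match
iv → no match
v → no match — must start with "b"
vi → no match — must end with "d"

i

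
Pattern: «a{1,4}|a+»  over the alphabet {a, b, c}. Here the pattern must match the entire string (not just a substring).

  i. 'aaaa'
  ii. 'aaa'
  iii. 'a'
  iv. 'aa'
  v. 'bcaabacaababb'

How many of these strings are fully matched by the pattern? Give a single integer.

i → match
ii → match
iii → match
iv → match
v → no match — must start with 'a'
Total matched: 4

4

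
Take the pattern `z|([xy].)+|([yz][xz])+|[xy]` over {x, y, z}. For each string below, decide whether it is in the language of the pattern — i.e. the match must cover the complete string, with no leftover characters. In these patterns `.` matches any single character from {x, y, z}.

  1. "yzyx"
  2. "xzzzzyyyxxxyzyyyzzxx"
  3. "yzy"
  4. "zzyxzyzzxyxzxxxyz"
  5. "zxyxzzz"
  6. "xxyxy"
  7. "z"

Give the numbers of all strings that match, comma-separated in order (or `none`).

1. "yzyx" → match
2 → no match
3. "yzy" → no match
4 → no match
5. "zxyxzzz" → no match
6. "xxyxy" → no match
7. "z" → match

1, 7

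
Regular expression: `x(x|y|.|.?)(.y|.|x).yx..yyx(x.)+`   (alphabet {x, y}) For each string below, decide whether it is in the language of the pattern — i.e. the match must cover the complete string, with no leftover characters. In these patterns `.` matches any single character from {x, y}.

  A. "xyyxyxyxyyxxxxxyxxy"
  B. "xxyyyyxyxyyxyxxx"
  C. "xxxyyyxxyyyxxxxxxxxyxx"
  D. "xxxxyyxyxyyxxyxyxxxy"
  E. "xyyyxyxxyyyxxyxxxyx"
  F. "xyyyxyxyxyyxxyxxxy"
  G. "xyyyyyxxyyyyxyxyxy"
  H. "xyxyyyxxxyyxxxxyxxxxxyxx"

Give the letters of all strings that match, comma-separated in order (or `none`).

A → no match
B → no match
C → match
D → no match
E → no match
F → match
G → no match
H → match

C, F, H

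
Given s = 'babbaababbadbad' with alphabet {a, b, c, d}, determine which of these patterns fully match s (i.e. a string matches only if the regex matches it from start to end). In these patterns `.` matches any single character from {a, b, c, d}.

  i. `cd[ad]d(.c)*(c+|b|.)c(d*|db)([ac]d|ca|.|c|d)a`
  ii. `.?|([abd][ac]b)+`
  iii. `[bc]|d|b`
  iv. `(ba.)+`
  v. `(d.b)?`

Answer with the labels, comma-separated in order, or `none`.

i → no match — must start with 'cd'
ii → no match
iii → no match
iv → match
v → no match

iv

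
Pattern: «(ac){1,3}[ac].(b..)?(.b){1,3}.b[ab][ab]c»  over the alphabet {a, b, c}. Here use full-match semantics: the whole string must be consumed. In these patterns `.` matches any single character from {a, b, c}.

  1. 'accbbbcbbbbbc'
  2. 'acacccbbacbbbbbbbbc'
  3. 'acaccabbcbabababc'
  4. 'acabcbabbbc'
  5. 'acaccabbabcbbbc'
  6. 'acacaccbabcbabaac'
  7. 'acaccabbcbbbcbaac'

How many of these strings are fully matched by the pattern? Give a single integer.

1 → match
2 → no match
3 → match
4. 'acabcbabbbc' → match
5 → match
6 → match
7 → match
Total matched: 6

6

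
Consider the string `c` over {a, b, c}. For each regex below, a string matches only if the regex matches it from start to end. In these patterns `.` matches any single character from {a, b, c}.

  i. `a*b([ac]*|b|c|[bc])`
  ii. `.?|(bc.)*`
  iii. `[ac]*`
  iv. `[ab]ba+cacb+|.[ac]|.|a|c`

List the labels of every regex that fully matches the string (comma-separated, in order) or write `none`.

i → no match
ii → match
iii → match
iv → match

ii, iii, iv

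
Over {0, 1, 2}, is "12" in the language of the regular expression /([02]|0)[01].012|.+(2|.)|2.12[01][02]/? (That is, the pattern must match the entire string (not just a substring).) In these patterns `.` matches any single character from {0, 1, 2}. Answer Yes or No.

Yes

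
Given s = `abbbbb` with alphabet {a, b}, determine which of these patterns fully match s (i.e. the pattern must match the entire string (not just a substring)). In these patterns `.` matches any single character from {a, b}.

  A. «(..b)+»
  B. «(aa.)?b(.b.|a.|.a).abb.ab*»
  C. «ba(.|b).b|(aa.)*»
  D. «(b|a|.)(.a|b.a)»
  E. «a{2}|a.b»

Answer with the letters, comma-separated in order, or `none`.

A

A → match
B → no match
C → no match
D → no match — must end with `a`
E → no match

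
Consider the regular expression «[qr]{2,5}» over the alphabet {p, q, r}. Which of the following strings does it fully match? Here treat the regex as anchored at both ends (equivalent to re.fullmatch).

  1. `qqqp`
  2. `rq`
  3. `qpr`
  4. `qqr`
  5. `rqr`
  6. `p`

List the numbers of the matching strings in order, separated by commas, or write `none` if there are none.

2, 4, 5

1 → no match
2 → match
3 → no match
4 → match
5 → match
6 → no match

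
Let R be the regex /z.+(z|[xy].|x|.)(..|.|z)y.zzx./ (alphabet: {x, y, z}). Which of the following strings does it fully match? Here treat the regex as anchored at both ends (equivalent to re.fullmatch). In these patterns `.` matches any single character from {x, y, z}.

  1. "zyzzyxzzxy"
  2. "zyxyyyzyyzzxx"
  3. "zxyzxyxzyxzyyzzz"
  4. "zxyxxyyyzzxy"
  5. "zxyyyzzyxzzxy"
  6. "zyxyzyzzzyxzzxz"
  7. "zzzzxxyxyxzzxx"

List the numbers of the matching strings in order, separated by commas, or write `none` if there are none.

1. "zyzzyxzzxy" → match
2 → match
3 → no match
4. "zxyxxyyyzzxy" → match
5 → match
6 → match
7 → match

1, 2, 4, 5, 6, 7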